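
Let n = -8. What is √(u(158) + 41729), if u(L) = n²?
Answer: √41793 ≈ 204.43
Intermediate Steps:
u(L) = 64 (u(L) = (-8)² = 64)
√(u(158) + 41729) = √(64 + 41729) = √41793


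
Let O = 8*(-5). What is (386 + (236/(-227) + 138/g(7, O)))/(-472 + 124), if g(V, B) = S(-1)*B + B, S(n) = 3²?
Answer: -17461537/15799200 ≈ -1.1052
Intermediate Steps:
S(n) = 9
O = -40
g(V, B) = 10*B (g(V, B) = 9*B + B = 10*B)
(386 + (236/(-227) + 138/g(7, O)))/(-472 + 124) = (386 + (236/(-227) + 138/((10*(-40)))))/(-472 + 124) = (386 + (236*(-1/227) + 138/(-400)))/(-348) = (386 + (-236/227 + 138*(-1/400)))*(-1/348) = (386 + (-236/227 - 69/200))*(-1/348) = (386 - 62863/45400)*(-1/348) = (17461537/45400)*(-1/348) = -17461537/15799200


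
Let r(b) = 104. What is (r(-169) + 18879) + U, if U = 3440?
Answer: 22423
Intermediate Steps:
(r(-169) + 18879) + U = (104 + 18879) + 3440 = 18983 + 3440 = 22423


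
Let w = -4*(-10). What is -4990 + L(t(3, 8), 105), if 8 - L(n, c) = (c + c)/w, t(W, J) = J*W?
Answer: -19949/4 ≈ -4987.3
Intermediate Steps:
w = 40
L(n, c) = 8 - c/20 (L(n, c) = 8 - (c + c)/40 = 8 - 2*c/40 = 8 - c/20)
-4990 + L(t(3, 8), 105) = -4990 + (8 - 1/20*105) = -4990 + (8 - 21/4) = -4990 + 11/4 = -19949/4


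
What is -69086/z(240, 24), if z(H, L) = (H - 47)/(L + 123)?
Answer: -10155642/193 ≈ -52620.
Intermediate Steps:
z(H, L) = (-47 + H)/(123 + L)
-69086/z(240, 24) = -69086*(123 + 24)/(-47 + 240) = -69086/(193/147) = -69086/((1/147)*193) = -69086/193/147 = -69086*147/193 = -10155642/193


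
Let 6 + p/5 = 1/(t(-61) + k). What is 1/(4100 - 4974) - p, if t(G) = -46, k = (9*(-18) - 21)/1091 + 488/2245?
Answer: 2961546914493/98365201378 ≈ 30.108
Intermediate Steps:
k = 121573/2449295 (k = (-162 - 21)*(1/1091) + 488*(1/2245) = -183*1/1091 + 488/2245 = -183/1091 + 488/2245 = 121573/2449295 ≈ 0.049636)
p = -3388626385/112545997 (p = -30 + 5/(-46 + 121573/2449295) = -30 + 5/(-112545997/2449295) = -30 + 5*(-2449295/112545997) = -30 - 12246475/112545997 = -3388626385/112545997 ≈ -30.109)
1/(4100 - 4974) - p = 1/(4100 - 4974) - 1*(-3388626385/112545997) = 1/(-874) + 3388626385/112545997 = -1/874 + 3388626385/112545997 = 2961546914493/98365201378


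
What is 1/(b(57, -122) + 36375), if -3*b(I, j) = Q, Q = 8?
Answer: 3/109117 ≈ 2.7493e-5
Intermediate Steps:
b(I, j) = -8/3 (b(I, j) = -⅓*8 = -8/3)
1/(b(57, -122) + 36375) = 1/(-8/3 + 36375) = 1/(109117/3) = 3/109117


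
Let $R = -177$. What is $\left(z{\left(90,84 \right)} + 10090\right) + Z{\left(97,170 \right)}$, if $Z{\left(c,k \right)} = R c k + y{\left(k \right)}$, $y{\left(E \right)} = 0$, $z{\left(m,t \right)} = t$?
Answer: $-2908556$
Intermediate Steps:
$Z{\left(c,k \right)} = - 177 c k$ ($Z{\left(c,k \right)} = - 177 c k + 0 = - 177 c k$)
$\left(z{\left(90,84 \right)} + 10090\right) + Z{\left(97,170 \right)} = \left(84 + 10090\right) - 17169 \cdot 170 = 10174 - 2918730 = -2908556$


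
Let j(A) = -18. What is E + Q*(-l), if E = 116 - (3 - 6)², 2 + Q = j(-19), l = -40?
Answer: -693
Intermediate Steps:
Q = -20 (Q = -2 - 18 = -20)
E = 107 (E = 116 - 1*(-3)² = 116 - 1*9 = 116 - 9 = 107)
E + Q*(-l) = 107 - (-20)*(-40) = 107 - 20*40 = 107 - 800 = -693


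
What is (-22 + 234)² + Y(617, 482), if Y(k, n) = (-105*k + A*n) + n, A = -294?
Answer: -161067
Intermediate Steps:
Y(k, n) = -293*n - 105*k (Y(k, n) = (-105*k - 294*n) + n = (-294*n - 105*k) + n = -293*n - 105*k)
(-22 + 234)² + Y(617, 482) = (-22 + 234)² + (-293*482 - 105*617) = 212² + (-141226 - 64785) = 44944 - 206011 = -161067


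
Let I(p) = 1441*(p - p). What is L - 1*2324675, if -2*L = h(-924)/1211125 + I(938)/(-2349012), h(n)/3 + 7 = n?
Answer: -5630944015957/2422250 ≈ -2.3247e+6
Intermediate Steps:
h(n) = -21 + 3*n
I(p) = 0 (I(p) = 1441*0 = 0)
L = 2793/2422250 (L = -((-21 + 3*(-924))/1211125 + 0/(-2349012))/2 = -((-21 - 2772)*(1/1211125) + 0*(-1/2349012))/2 = -(-2793*1/1211125 + 0)/2 = -(-2793/1211125 + 0)/2 = -1/2*(-2793/1211125) = 2793/2422250 ≈ 0.0011531)
L - 1*2324675 = 2793/2422250 - 1*2324675 = 2793/2422250 - 2324675 = -5630944015957/2422250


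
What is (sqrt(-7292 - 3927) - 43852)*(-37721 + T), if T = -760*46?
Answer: 3187207212 - 72681*I*sqrt(11219) ≈ 3.1872e+9 - 7.6984e+6*I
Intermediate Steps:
T = -34960
(sqrt(-7292 - 3927) - 43852)*(-37721 + T) = (sqrt(-7292 - 3927) - 43852)*(-37721 - 34960) = (sqrt(-11219) - 43852)*(-72681) = (I*sqrt(11219) - 43852)*(-72681) = (-43852 + I*sqrt(11219))*(-72681) = 3187207212 - 72681*I*sqrt(11219)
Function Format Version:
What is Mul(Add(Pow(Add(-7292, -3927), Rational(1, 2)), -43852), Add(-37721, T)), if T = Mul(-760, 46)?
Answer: Add(3187207212, Mul(-72681, I, Pow(11219, Rational(1, 2)))) ≈ Add(3.1872e+9, Mul(-7.6984e+6, I))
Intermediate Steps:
T = -34960
Mul(Add(Pow(Add(-7292, -3927), Rational(1, 2)), -43852), Add(-37721, T)) = Mul(Add(Pow(Add(-7292, -3927), Rational(1, 2)), -43852), Add(-37721, -34960)) = Mul(Add(Pow(-11219, Rational(1, 2)), -43852), -72681) = Mul(Add(Mul(I, Pow(11219, Rational(1, 2))), -43852), -72681) = Mul(Add(-43852, Mul(I, Pow(11219, Rational(1, 2)))), -72681) = Add(3187207212, Mul(-72681, I, Pow(11219, Rational(1, 2))))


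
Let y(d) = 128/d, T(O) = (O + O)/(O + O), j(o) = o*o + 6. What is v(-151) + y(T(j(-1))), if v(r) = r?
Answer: -23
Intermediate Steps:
j(o) = 6 + o**2 (j(o) = o**2 + 6 = 6 + o**2)
T(O) = 1 (T(O) = (2*O)/((2*O)) = (2*O)*(1/(2*O)) = 1)
v(-151) + y(T(j(-1))) = -151 + 128/1 = -151 + 128*1 = -151 + 128 = -23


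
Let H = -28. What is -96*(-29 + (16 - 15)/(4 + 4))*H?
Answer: -77616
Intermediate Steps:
-96*(-29 + (16 - 15)/(4 + 4))*H = -96*(-29 + (16 - 15)/(4 + 4))*(-28) = -96*(-29 + 1/8)*(-28) = -96*(-29 + 1*(⅛))*(-28) = -96*(-29 + ⅛)*(-28) = -(-2772)*(-28) = -96*1617/2 = -77616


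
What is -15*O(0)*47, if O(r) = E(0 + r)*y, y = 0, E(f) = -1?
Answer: 0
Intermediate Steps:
O(r) = 0 (O(r) = -1*0 = 0)
-15*O(0)*47 = -15*0*47 = 0*47 = 0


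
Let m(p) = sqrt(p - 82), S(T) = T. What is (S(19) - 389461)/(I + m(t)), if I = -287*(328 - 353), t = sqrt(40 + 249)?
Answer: -93141545/1716023 + 64907*I*sqrt(65)/8580115 ≈ -54.278 + 0.060989*I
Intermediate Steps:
t = 17 (t = sqrt(289) = 17)
I = 7175 (I = -287*(-25) = 7175)
m(p) = sqrt(-82 + p)
(S(19) - 389461)/(I + m(t)) = (19 - 389461)/(7175 + sqrt(-82 + 17)) = -389442/(7175 + sqrt(-65)) = -389442/(7175 + I*sqrt(65))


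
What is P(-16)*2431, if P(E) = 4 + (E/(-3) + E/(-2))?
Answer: 126412/3 ≈ 42137.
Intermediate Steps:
P(E) = 4 - 5*E/6 (P(E) = 4 + (E*(-⅓) + E*(-½)) = 4 + (-E/3 - E/2) = 4 - 5*E/6)
P(-16)*2431 = (4 - ⅚*(-16))*2431 = (4 + 40/3)*2431 = (52/3)*2431 = 126412/3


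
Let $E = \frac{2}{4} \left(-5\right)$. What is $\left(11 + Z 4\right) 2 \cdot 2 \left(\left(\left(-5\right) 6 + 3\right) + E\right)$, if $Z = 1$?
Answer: $-1770$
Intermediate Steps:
$E = - \frac{5}{2}$ ($E = 2 \cdot \frac{1}{4} \left(-5\right) = \frac{1}{2} \left(-5\right) = - \frac{5}{2} \approx -2.5$)
$\left(11 + Z 4\right) 2 \cdot 2 \left(\left(\left(-5\right) 6 + 3\right) + E\right) = \left(11 + 1 \cdot 4\right) 2 \cdot 2 \left(\left(\left(-5\right) 6 + 3\right) - \frac{5}{2}\right) = \left(11 + 4\right) 4 \left(\left(-30 + 3\right) - \frac{5}{2}\right) = 15 \cdot 4 \left(-27 - \frac{5}{2}\right) = 60 \left(- \frac{59}{2}\right) = -1770$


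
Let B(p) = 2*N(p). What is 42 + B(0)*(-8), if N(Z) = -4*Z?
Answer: 42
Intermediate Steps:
B(p) = -8*p (B(p) = 2*(-4*p) = -8*p)
42 + B(0)*(-8) = 42 - 8*0*(-8) = 42 + 0*(-8) = 42 + 0 = 42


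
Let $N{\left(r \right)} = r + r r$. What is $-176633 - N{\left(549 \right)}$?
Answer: $-478583$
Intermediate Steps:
$N{\left(r \right)} = r + r^{2}$
$-176633 - N{\left(549 \right)} = -176633 - 549 \left(1 + 549\right) = -176633 - 549 \cdot 550 = -176633 - 301950 = -478583$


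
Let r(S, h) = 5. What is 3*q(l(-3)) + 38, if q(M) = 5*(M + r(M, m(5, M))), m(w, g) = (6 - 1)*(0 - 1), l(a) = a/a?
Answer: 128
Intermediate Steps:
l(a) = 1
m(w, g) = -5 (m(w, g) = 5*(-1) = -5)
q(M) = 25 + 5*M (q(M) = 5*(M + 5) = 5*(5 + M) = 25 + 5*M)
3*q(l(-3)) + 38 = 3*(25 + 5*1) + 38 = 3*(25 + 5) + 38 = 3*30 + 38 = 90 + 38 = 128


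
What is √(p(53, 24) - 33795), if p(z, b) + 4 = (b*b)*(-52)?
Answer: I*√63751 ≈ 252.49*I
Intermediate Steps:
p(z, b) = -4 - 52*b² (p(z, b) = -4 + (b*b)*(-52) = -4 + b²*(-52) = -4 - 52*b²)
√(p(53, 24) - 33795) = √((-4 - 52*24²) - 33795) = √((-4 - 52*576) - 33795) = √((-4 - 29952) - 33795) = √(-29956 - 33795) = √(-63751) = I*√63751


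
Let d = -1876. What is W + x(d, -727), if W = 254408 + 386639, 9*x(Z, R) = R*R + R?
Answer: 2099075/3 ≈ 6.9969e+5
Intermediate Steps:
x(Z, R) = R/9 + R²/9 (x(Z, R) = (R*R + R)/9 = (R² + R)/9 = (R + R²)/9 = R/9 + R²/9)
W = 641047
W + x(d, -727) = 641047 + (⅑)*(-727)*(1 - 727) = 641047 + (⅑)*(-727)*(-726) = 641047 + 175934/3 = 2099075/3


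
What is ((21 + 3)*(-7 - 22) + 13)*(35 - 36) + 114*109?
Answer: 13109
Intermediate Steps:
((21 + 3)*(-7 - 22) + 13)*(35 - 36) + 114*109 = (24*(-29) + 13)*(-1) + 12426 = (-696 + 13)*(-1) + 12426 = -683*(-1) + 12426 = 683 + 12426 = 13109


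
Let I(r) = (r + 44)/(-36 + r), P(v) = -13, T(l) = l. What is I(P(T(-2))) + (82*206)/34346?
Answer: -118509/841477 ≈ -0.14083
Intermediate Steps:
I(r) = (44 + r)/(-36 + r)
I(P(T(-2))) + (82*206)/34346 = (44 - 13)/(-36 - 13) + (82*206)/34346 = 31/(-49) + 16892*(1/34346) = -1/49*31 + 8446/17173 = -31/49 + 8446/17173 = -118509/841477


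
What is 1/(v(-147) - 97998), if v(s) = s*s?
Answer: -1/76389 ≈ -1.3091e-5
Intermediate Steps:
v(s) = s²
1/(v(-147) - 97998) = 1/((-147)² - 97998) = 1/(21609 - 97998) = 1/(-76389) = -1/76389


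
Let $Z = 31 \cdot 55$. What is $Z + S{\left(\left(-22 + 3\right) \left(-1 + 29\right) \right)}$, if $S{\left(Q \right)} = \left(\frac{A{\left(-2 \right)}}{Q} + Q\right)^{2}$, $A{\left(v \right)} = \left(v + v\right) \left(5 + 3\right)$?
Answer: $\frac{5035439249}{17689} \approx 2.8467 \cdot 10^{5}$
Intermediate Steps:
$Z = 1705$
$A{\left(v \right)} = 16 v$ ($A{\left(v \right)} = 2 v 8 = 16 v$)
$S{\left(Q \right)} = \left(Q - \frac{32}{Q}\right)^{2}$ ($S{\left(Q \right)} = \left(\frac{16 \left(-2\right)}{Q} + Q\right)^{2} = \left(- \frac{32}{Q} + Q\right)^{2} = \left(Q - \frac{32}{Q}\right)^{2}$)
$Z + S{\left(\left(-22 + 3\right) \left(-1 + 29\right) \right)} = 1705 + \frac{\left(-32 + \left(\left(-22 + 3\right) \left(-1 + 29\right)\right)^{2}\right)^{2}}{\left(-1 + 29\right)^{2} \left(-22 + 3\right)^{2}} = 1705 + \frac{\left(-32 + \left(\left(-19\right) 28\right)^{2}\right)^{2}}{283024} = 1705 + \frac{\left(-32 + \left(-532\right)^{2}\right)^{2}}{283024} = 1705 + \frac{\left(-32 + 283024\right)^{2}}{283024} = 1705 + \frac{282992^{2}}{283024} = 1705 + \frac{1}{283024} \cdot 80084472064 = 1705 + \frac{5005279504}{17689} = \frac{5035439249}{17689}$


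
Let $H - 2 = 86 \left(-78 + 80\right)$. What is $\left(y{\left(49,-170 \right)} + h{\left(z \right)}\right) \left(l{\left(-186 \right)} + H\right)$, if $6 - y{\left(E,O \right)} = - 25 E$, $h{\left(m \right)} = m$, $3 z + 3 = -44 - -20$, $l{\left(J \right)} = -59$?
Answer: $140530$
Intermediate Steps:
$z = -9$ ($z = -1 + \frac{-44 - -20}{3} = -1 + \frac{-44 + 20}{3} = -1 + \frac{1}{3} \left(-24\right) = -1 - 8 = -9$)
$y{\left(E,O \right)} = 6 + 25 E$ ($y{\left(E,O \right)} = 6 - - 25 E = 6 + 25 E$)
$H = 174$ ($H = 2 + 86 \left(-78 + 80\right) = 2 + 86 \cdot 2 = 2 + 172 = 174$)
$\left(y{\left(49,-170 \right)} + h{\left(z \right)}\right) \left(l{\left(-186 \right)} + H\right) = \left(\left(6 + 25 \cdot 49\right) - 9\right) \left(-59 + 174\right) = \left(\left(6 + 1225\right) - 9\right) 115 = \left(1231 - 9\right) 115 = 1222 \cdot 115 = 140530$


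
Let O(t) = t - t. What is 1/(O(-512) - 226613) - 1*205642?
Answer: -46601150547/226613 ≈ -2.0564e+5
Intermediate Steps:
O(t) = 0
1/(O(-512) - 226613) - 1*205642 = 1/(0 - 226613) - 1*205642 = 1/(-226613) - 205642 = -1/226613 - 205642 = -46601150547/226613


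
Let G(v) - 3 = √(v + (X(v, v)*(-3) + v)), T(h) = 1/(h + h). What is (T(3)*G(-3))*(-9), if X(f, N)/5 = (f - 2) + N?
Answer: -9/2 - 3*√114/2 ≈ -20.516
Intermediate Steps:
X(f, N) = -10 + 5*N + 5*f (X(f, N) = 5*((f - 2) + N) = 5*((-2 + f) + N) = 5*(-2 + N + f) = -10 + 5*N + 5*f)
T(h) = 1/(2*h)
G(v) = 3 + √(30 - 28*v) (G(v) = 3 + √(v + ((-10 + 5*v + 5*v)*(-3) + v)) = 3 + √(v + ((-10 + 10*v)*(-3) + v)) = 3 + √(v + ((30 - 30*v) + v)) = 3 + √(v + (30 - 29*v)) = 3 + √(30 - 28*v))
(T(3)*G(-3))*(-9) = (((½)/3)*(3 + √(30 - 28*(-3))))*(-9) = (((½)*(⅓))*(3 + √(30 + 84)))*(-9) = ((3 + √114)/6)*(-9) = (½ + √114/6)*(-9) = -9/2 - 3*√114/2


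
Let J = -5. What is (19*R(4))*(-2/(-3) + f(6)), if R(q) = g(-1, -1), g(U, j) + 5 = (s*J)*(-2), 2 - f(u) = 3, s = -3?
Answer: 665/3 ≈ 221.67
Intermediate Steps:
f(u) = -1 (f(u) = 2 - 1*3 = 2 - 3 = -1)
g(U, j) = -35 (g(U, j) = -5 - 3*(-5)*(-2) = -5 + 15*(-2) = -5 - 30 = -35)
R(q) = -35
(19*R(4))*(-2/(-3) + f(6)) = (19*(-35))*(-2/(-3) - 1) = -665*(-⅓*(-2) - 1) = -665*(⅔ - 1) = -665*(-⅓) = 665/3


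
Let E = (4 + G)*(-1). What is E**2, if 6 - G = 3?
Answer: 49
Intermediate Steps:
G = 3 (G = 6 - 1*3 = 6 - 3 = 3)
E = -7 (E = (4 + 3)*(-1) = 7*(-1) = -7)
E**2 = (-7)**2 = 49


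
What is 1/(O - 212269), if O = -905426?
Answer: -1/1117695 ≈ -8.9470e-7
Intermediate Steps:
1/(O - 212269) = 1/(-905426 - 212269) = 1/(-1117695) = -1/1117695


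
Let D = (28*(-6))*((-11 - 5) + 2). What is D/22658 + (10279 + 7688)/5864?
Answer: 210444207/66433256 ≈ 3.1678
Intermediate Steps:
D = 2352 (D = -168*(-16 + 2) = -168*(-14) = 2352)
D/22658 + (10279 + 7688)/5864 = 2352/22658 + (10279 + 7688)/5864 = 2352*(1/22658) + 17967*(1/5864) = 1176/11329 + 17967/5864 = 210444207/66433256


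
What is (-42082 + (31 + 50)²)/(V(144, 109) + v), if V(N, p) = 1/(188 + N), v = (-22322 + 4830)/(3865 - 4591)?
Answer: -4280848836/2904035 ≈ -1474.1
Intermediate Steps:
v = 8746/363 (v = -17492/(-726) = -17492*(-1/726) = 8746/363 ≈ 24.094)
(-42082 + (31 + 50)²)/(V(144, 109) + v) = (-42082 + (31 + 50)²)/(1/(188 + 144) + 8746/363) = (-42082 + 81²)/(1/332 + 8746/363) = (-42082 + 6561)/(1/332 + 8746/363) = -35521/2904035/120516 = -35521*120516/2904035 = -4280848836/2904035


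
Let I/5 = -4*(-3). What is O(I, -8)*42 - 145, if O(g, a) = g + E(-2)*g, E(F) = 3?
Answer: 9935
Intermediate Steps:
I = 60 (I = 5*(-4*(-3)) = 5*12 = 60)
O(g, a) = 4*g (O(g, a) = g + 3*g = 4*g)
O(I, -8)*42 - 145 = (4*60)*42 - 145 = 240*42 - 145 = 10080 - 145 = 9935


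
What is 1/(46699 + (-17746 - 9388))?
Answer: 1/19565 ≈ 5.1112e-5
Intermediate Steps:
1/(46699 + (-17746 - 9388)) = 1/(46699 - 27134) = 1/19565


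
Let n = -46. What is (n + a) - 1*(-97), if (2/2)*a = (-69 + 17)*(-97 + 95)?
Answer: 155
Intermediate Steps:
a = 104 (a = (-69 + 17)*(-97 + 95) = -52*(-2) = 104)
(n + a) - 1*(-97) = (-46 + 104) - 1*(-97) = 58 + 97 = 155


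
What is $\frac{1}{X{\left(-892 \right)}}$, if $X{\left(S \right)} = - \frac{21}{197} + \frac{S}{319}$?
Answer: $- \frac{62843}{182423} \approx -0.34449$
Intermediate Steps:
$X{\left(S \right)} = - \frac{21}{197} + \frac{S}{319}$ ($X{\left(S \right)} = \left(-21\right) \frac{1}{197} + S \frac{1}{319} = - \frac{21}{197} + \frac{S}{319}$)
$\frac{1}{X{\left(-892 \right)}} = \frac{1}{- \frac{21}{197} + \frac{1}{319} \left(-892\right)} = \frac{1}{- \frac{21}{197} - \frac{892}{319}} = \frac{1}{- \frac{182423}{62843}} = - \frac{62843}{182423}$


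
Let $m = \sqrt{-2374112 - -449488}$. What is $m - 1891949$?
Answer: $-1891949 + 4 i \sqrt{120289} \approx -1.8919 \cdot 10^{6} + 1387.3 i$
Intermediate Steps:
$m = 4 i \sqrt{120289}$ ($m = \sqrt{-2374112 + 449488} = \sqrt{-1924624} = 4 i \sqrt{120289} \approx 1387.3 i$)
$m - 1891949 = 4 i \sqrt{120289} - 1891949 = -1891949 + 4 i \sqrt{120289}$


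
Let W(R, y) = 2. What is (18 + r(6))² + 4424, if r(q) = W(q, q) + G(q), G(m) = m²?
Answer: 7560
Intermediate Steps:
r(q) = 2 + q²
(18 + r(6))² + 4424 = (18 + (2 + 6²))² + 4424 = (18 + (2 + 36))² + 4424 = (18 + 38)² + 4424 = 56² + 4424 = 3136 + 4424 = 7560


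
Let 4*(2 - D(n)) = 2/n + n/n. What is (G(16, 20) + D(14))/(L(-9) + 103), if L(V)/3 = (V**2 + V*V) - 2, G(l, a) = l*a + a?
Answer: 2392/4081 ≈ 0.58613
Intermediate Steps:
G(l, a) = a + a*l (G(l, a) = a*l + a = a + a*l)
L(V) = -6 + 6*V**2 (L(V) = 3*((V**2 + V*V) - 2) = 3*((V**2 + V**2) - 2) = 3*(2*V**2 - 2) = 3*(-2 + 2*V**2) = -6 + 6*V**2)
D(n) = 7/4 - 1/(2*n) (D(n) = 2 - (2/n + n/n)/4 = 2 - (2/n + 1)/4 = 2 - (1 + 2/n)/4 = 2 + (-1/4 - 1/(2*n)) = 7/4 - 1/(2*n))
(G(16, 20) + D(14))/(L(-9) + 103) = (20*(1 + 16) + (1/4)*(-2 + 7*14)/14)/((-6 + 6*(-9)**2) + 103) = (20*17 + (1/4)*(1/14)*(-2 + 98))/((-6 + 6*81) + 103) = (340 + (1/4)*(1/14)*96)/((-6 + 486) + 103) = (340 + 12/7)/(480 + 103) = (2392/7)/583 = (2392/7)*(1/583) = 2392/4081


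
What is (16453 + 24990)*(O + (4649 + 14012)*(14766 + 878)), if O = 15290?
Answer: 12099199886482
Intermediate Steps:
(16453 + 24990)*(O + (4649 + 14012)*(14766 + 878)) = (16453 + 24990)*(15290 + (4649 + 14012)*(14766 + 878)) = 41443*(15290 + 18661*15644) = 41443*(15290 + 291932684) = 41443*291947974 = 12099199886482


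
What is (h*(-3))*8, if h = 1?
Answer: -24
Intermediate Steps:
(h*(-3))*8 = (1*(-3))*8 = -3*8 = -24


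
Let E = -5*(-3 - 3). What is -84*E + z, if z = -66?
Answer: -2586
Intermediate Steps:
E = 30 (E = -5*(-6) = 30)
-84*E + z = -84*30 - 66 = -2520 - 66 = -2586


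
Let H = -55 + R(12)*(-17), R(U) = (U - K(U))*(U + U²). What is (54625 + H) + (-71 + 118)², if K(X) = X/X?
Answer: 27607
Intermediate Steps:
K(X) = 1
R(U) = (-1 + U)*(U + U²) (R(U) = (U - 1*1)*(U + U²) = (U - 1)*(U + U²) = (-1 + U)*(U + U²))
H = -29227 (H = -55 + (12³ - 1*12)*(-17) = -55 + (1728 - 12)*(-17) = -55 + 1716*(-17) = -55 - 29172 = -29227)
(54625 + H) + (-71 + 118)² = (54625 - 29227) + (-71 + 118)² = 25398 + 47² = 25398 + 2209 = 27607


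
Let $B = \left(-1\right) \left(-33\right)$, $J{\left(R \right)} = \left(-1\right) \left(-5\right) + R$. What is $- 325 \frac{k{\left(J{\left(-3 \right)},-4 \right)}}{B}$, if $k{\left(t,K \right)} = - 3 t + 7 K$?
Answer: $\frac{11050}{33} \approx 334.85$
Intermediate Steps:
$J{\left(R \right)} = 5 + R$
$B = 33$
$- 325 \frac{k{\left(J{\left(-3 \right)},-4 \right)}}{B} = - 325 \frac{- 3 \left(5 - 3\right) + 7 \left(-4\right)}{33} = - 325 \left(\left(-3\right) 2 - 28\right) \frac{1}{33} = - 325 \left(-6 - 28\right) \frac{1}{33} = - 325 \left(\left(-34\right) \frac{1}{33}\right) = \left(-325\right) \left(- \frac{34}{33}\right) = \frac{11050}{33}$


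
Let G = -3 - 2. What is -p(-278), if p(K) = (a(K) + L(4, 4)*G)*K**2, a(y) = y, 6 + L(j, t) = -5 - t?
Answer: 15688652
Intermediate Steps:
L(j, t) = -11 - t (L(j, t) = -6 + (-5 - t) = -11 - t)
G = -5
p(K) = K**2*(75 + K) (p(K) = (K + (-11 - 1*4)*(-5))*K**2 = (K + (-11 - 4)*(-5))*K**2 = (K - 15*(-5))*K**2 = (K + 75)*K**2 = (75 + K)*K**2 = K**2*(75 + K))
-p(-278) = -(-278)**2*(75 - 278) = -77284*(-203) = -1*(-15688652) = 15688652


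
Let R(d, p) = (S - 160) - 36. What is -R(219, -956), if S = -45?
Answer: 241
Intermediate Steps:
R(d, p) = -241 (R(d, p) = (-45 - 160) - 36 = -205 - 36 = -241)
-R(219, -956) = -1*(-241) = 241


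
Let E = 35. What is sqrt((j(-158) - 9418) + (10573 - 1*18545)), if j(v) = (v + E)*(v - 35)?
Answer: sqrt(6349) ≈ 79.681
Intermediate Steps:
j(v) = (-35 + v)*(35 + v) (j(v) = (v + 35)*(v - 35) = (35 + v)*(-35 + v) = (-35 + v)*(35 + v))
sqrt((j(-158) - 9418) + (10573 - 1*18545)) = sqrt(((-1225 + (-158)**2) - 9418) + (10573 - 1*18545)) = sqrt(((-1225 + 24964) - 9418) + (10573 - 18545)) = sqrt((23739 - 9418) - 7972) = sqrt(14321 - 7972) = sqrt(6349)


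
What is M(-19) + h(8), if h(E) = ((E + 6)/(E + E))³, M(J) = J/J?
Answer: 855/512 ≈ 1.6699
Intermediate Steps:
M(J) = 1
h(E) = (6 + E)³/(8*E³) (h(E) = ((6 + E)/((2*E)))³ = ((6 + E)*(1/(2*E)))³ = ((6 + E)/(2*E))³ = (6 + E)³/(8*E³))
M(-19) + h(8) = 1 + (⅛)*(6 + 8)³/8³ = 1 + (⅛)*(1/512)*14³ = 1 + (⅛)*(1/512)*2744 = 1 + 343/512 = 855/512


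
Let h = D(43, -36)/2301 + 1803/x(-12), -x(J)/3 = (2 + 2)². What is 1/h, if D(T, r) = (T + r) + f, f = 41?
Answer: -12272/460711 ≈ -0.026637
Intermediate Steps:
x(J) = -48 (x(J) = -3*(2 + 2)² = -3*4² = -3*16 = -48)
D(T, r) = 41 + T + r (D(T, r) = (T + r) + 41 = 41 + T + r)
h = -460711/12272 (h = (41 + 43 - 36)/2301 + 1803/(-48) = 48*(1/2301) + 1803*(-1/48) = 16/767 - 601/16 = -460711/12272 ≈ -37.542)
1/h = 1/(-460711/12272) = -12272/460711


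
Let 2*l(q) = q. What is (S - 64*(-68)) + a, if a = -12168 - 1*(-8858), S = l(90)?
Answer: 1087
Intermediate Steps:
l(q) = q/2
S = 45 (S = (½)*90 = 45)
a = -3310 (a = -12168 + 8858 = -3310)
(S - 64*(-68)) + a = (45 - 64*(-68)) - 3310 = (45 + 4352) - 3310 = 4397 - 3310 = 1087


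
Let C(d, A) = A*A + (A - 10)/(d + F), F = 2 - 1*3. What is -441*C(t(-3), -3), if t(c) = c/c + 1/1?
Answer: 1764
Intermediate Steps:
F = -1 (F = 2 - 3 = -1)
t(c) = 2 (t(c) = 1 + 1*1 = 1 + 1 = 2)
C(d, A) = A² + (-10 + A)/(-1 + d) (C(d, A) = A*A + (A - 10)/(d - 1) = A² + (-10 + A)/(-1 + d))
-441*C(t(-3), -3) = -441*(-10 - 3 - 1*(-3)² + 2*(-3)²)/(-1 + 2) = -441*(-10 - 3 - 1*9 + 2*9)/1 = -441*(-10 - 3 - 9 + 18) = -441*(-4) = 1764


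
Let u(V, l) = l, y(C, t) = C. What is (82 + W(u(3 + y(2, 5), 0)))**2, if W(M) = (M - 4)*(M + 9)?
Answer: 2116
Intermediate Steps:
W(M) = (-4 + M)*(9 + M)
(82 + W(u(3 + y(2, 5), 0)))**2 = (82 + (-36 + 0**2 + 5*0))**2 = (82 + (-36 + 0 + 0))**2 = (82 - 36)**2 = 46**2 = 2116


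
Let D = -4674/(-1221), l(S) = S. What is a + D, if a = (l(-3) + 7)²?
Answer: 8070/407 ≈ 19.828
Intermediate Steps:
D = 1558/407 (D = -4674*(-1/1221) = 1558/407 ≈ 3.8280)
a = 16 (a = (-3 + 7)² = 4² = 16)
a + D = 16 + 1558/407 = 8070/407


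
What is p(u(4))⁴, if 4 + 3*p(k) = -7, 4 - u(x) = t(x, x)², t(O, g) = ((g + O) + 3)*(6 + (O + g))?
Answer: 14641/81 ≈ 180.75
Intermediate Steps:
t(O, g) = (3 + O + g)*(6 + O + g) (t(O, g) = ((O + g) + 3)*(6 + O + g) = (3 + O + g)*(6 + O + g))
u(x) = 4 - (18 + 4*x² + 18*x)² (u(x) = 4 - (18 + x² + x² + 9*x + 9*x + 2*x*x)² = 4 - (18 + x² + x² + 9*x + 9*x + 2*x²)² = 4 - (18 + 4*x² + 18*x)²)
p(k) = -11/3 (p(k) = -4/3 + (⅓)*(-7) = -4/3 - 7/3 = -11/3)
p(u(4))⁴ = (-11/3)⁴ = 14641/81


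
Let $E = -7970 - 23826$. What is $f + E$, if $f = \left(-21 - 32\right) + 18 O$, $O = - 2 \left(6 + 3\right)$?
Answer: $-32173$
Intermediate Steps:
$O = -18$ ($O = \left(-2\right) 9 = -18$)
$E = -31796$ ($E = -7970 - 23826 = -31796$)
$f = -377$ ($f = \left(-21 - 32\right) + 18 \left(-18\right) = -53 - 324 = -377$)
$f + E = -377 - 31796 = -32173$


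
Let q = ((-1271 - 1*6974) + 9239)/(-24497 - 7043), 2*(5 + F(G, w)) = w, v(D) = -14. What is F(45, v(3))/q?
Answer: 189240/497 ≈ 380.76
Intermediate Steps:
F(G, w) = -5 + w/2
q = -497/15770 (q = ((-1271 - 6974) + 9239)/(-31540) = (-8245 + 9239)*(-1/31540) = 994*(-1/31540) = -497/15770 ≈ -0.031516)
F(45, v(3))/q = (-5 + (1/2)*(-14))/(-497/15770) = (-5 - 7)*(-15770/497) = -12*(-15770/497) = 189240/497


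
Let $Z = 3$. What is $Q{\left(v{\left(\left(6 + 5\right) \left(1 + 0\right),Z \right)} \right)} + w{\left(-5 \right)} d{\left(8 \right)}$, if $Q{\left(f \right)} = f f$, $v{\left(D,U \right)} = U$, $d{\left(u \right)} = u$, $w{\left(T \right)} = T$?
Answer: $-31$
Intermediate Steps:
$Q{\left(f \right)} = f^{2}$
$Q{\left(v{\left(\left(6 + 5\right) \left(1 + 0\right),Z \right)} \right)} + w{\left(-5 \right)} d{\left(8 \right)} = 3^{2} - 40 = 9 - 40 = -31$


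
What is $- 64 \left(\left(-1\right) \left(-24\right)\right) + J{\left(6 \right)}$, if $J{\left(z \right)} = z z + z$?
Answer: $-1494$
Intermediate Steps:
$J{\left(z \right)} = z + z^{2}$ ($J{\left(z \right)} = z^{2} + z = z + z^{2}$)
$- 64 \left(\left(-1\right) \left(-24\right)\right) + J{\left(6 \right)} = - 64 \left(\left(-1\right) \left(-24\right)\right) + 6 \left(1 + 6\right) = \left(-64\right) 24 + 6 \cdot 7 = -1536 + 42 = -1494$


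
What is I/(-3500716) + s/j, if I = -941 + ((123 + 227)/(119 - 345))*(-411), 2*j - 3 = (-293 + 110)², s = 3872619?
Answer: 127661226379535/552033157114 ≈ 231.26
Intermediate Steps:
j = 16746 (j = 3/2 + (-293 + 110)²/2 = 3/2 + (½)*(-183)² = 3/2 + (½)*33489 = 3/2 + 33489/2 = 16746)
I = -34408/113 (I = -941 + (350/(-226))*(-411) = -941 + (350*(-1/226))*(-411) = -941 - 175/113*(-411) = -941 + 71925/113 = -34408/113 ≈ -304.50)
I/(-3500716) + s/j = -34408/113/(-3500716) + 3872619/16746 = -34408/113*(-1/3500716) + 3872619*(1/16746) = 8602/98895227 + 1290873/5582 = 127661226379535/552033157114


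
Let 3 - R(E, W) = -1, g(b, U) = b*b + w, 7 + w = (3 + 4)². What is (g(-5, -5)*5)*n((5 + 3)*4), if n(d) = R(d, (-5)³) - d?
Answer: -9380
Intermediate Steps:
w = 42 (w = -7 + (3 + 4)² = -7 + 7² = -7 + 49 = 42)
g(b, U) = 42 + b² (g(b, U) = b*b + 42 = b² + 42 = 42 + b²)
R(E, W) = 4 (R(E, W) = 3 - 1*(-1) = 3 + 1 = 4)
n(d) = 4 - d
(g(-5, -5)*5)*n((5 + 3)*4) = ((42 + (-5)²)*5)*(4 - (5 + 3)*4) = ((42 + 25)*5)*(4 - 8*4) = (67*5)*(4 - 1*32) = 335*(4 - 32) = 335*(-28) = -9380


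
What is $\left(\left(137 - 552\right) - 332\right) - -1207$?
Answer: $460$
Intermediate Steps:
$\left(\left(137 - 552\right) - 332\right) - -1207 = \left(-415 - 332\right) + 1207 = -747 + 1207 = 460$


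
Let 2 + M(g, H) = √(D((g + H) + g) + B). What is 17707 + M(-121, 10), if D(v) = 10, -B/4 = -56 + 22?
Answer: 17705 + √146 ≈ 17717.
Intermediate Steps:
B = 136 (B = -4*(-56 + 22) = -4*(-34) = 136)
M(g, H) = -2 + √146 (M(g, H) = -2 + √(10 + 136) = -2 + √146)
17707 + M(-121, 10) = 17707 + (-2 + √146) = 17705 + √146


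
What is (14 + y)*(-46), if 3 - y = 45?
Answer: 1288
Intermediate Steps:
y = -42 (y = 3 - 1*45 = 3 - 45 = -42)
(14 + y)*(-46) = (14 - 42)*(-46) = -28*(-46) = 1288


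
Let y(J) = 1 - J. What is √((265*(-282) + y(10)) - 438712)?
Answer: I*√513451 ≈ 716.55*I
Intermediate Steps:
√((265*(-282) + y(10)) - 438712) = √((265*(-282) + (1 - 1*10)) - 438712) = √((-74730 + (1 - 10)) - 438712) = √((-74730 - 9) - 438712) = √(-74739 - 438712) = √(-513451) = I*√513451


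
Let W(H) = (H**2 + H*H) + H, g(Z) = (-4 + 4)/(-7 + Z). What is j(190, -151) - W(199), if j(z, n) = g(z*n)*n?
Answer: -79401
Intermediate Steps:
g(Z) = 0 (g(Z) = 0/(-7 + Z) = 0)
W(H) = H + 2*H**2 (W(H) = (H**2 + H**2) + H = 2*H**2 + H = H + 2*H**2)
j(z, n) = 0 (j(z, n) = 0*n = 0)
j(190, -151) - W(199) = 0 - 199*(1 + 2*199) = 0 - 199*(1 + 398) = 0 - 199*399 = 0 - 1*79401 = 0 - 79401 = -79401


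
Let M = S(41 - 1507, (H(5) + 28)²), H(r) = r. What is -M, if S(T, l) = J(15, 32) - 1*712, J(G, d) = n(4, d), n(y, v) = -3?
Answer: 715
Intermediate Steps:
J(G, d) = -3
S(T, l) = -715 (S(T, l) = -3 - 1*712 = -3 - 712 = -715)
M = -715
-M = -1*(-715) = 715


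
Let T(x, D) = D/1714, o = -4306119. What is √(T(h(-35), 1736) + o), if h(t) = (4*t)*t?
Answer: I*√3162624049555/857 ≈ 2075.1*I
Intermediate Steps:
h(t) = 4*t²
T(x, D) = D/1714 (T(x, D) = D*(1/1714) = D/1714)
√(T(h(-35), 1736) + o) = √((1/1714)*1736 - 4306119) = √(868/857 - 4306119) = √(-3690343115/857) = I*√3162624049555/857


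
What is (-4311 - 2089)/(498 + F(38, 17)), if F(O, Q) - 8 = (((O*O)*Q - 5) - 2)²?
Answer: -6400/602261187 ≈ -1.0627e-5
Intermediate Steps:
F(O, Q) = 8 + (-7 + Q*O²)² (F(O, Q) = 8 + (((O*O)*Q - 5) - 2)² = 8 + ((O²*Q - 5) - 2)² = 8 + ((Q*O² - 5) - 2)² = 8 + ((-5 + Q*O²) - 2)² = 8 + (-7 + Q*O²)²)
(-4311 - 2089)/(498 + F(38, 17)) = (-4311 - 2089)/(498 + (8 + (-7 + 17*38²)²)) = -6400/(498 + (8 + (-7 + 17*1444)²)) = -6400/(498 + (8 + (-7 + 24548)²)) = -6400/(498 + (8 + 24541²)) = -6400/(498 + (8 + 602260681)) = -6400/(498 + 602260689) = -6400/602261187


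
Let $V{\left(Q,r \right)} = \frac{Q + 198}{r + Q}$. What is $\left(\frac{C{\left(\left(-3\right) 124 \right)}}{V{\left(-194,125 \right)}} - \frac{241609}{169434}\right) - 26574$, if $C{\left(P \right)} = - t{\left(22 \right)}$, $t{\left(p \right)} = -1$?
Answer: $- \frac{9011406923}{338868} \approx -26593.0$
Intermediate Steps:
$V{\left(Q,r \right)} = \frac{198 + Q}{Q + r}$
$C{\left(P \right)} = 1$ ($C{\left(P \right)} = \left(-1\right) \left(-1\right) = 1$)
$\left(\frac{C{\left(\left(-3\right) 124 \right)}}{V{\left(-194,125 \right)}} - \frac{241609}{169434}\right) - 26574 = \left(1 \frac{1}{\frac{1}{-194 + 125} \left(198 - 194\right)} - \frac{241609}{169434}\right) - 26574 = \left(1 \frac{1}{\frac{1}{-69} \cdot 4} - \frac{241609}{169434}\right) - 26574 = \left(1 \frac{1}{\left(- \frac{1}{69}\right) 4} - \frac{241609}{169434}\right) - 26574 = \left(1 \frac{1}{- \frac{4}{69}} - \frac{241609}{169434}\right) - 26574 = \left(1 \left(- \frac{69}{4}\right) - \frac{241609}{169434}\right) - 26574 = \left(- \frac{69}{4} - \frac{241609}{169434}\right) - 26574 = - \frac{6328691}{338868} - 26574 = - \frac{9011406923}{338868}$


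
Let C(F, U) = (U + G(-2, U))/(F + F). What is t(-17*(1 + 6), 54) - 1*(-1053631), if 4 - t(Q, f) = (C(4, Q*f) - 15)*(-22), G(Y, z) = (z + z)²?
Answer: 910527739/2 ≈ 4.5526e+8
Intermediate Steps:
G(Y, z) = 4*z² (G(Y, z) = (2*z)² = 4*z²)
C(F, U) = (U + 4*U²)/(2*F) (C(F, U) = (U + 4*U²)/(F + F) = (U + 4*U²)/((2*F)) = (U + 4*U²)*(1/(2*F)) = (U + 4*U²)/(2*F))
t(Q, f) = -326 + 11*Q*f*(1 + 4*Q*f)/4 (t(Q, f) = 4 - ((½)*(Q*f)*(1 + 4*(Q*f))/4 - 15)*(-22) = 4 - ((½)*(Q*f)*(¼)*(1 + 4*Q*f) - 15)*(-22) = 4 - (Q*f*(1 + 4*Q*f)/8 - 15)*(-22) = 4 - (-15 + Q*f*(1 + 4*Q*f)/8)*(-22) = 4 - (330 - 11*Q*f*(1 + 4*Q*f)/4) = 4 + (-330 + 11*Q*f*(1 + 4*Q*f)/4) = -326 + 11*Q*f*(1 + 4*Q*f)/4)
t(-17*(1 + 6), 54) - 1*(-1053631) = (-326 + 11*(-17*(1 + 6))²*54² + (11/4)*(-17*(1 + 6))*54) - 1*(-1053631) = (-326 + 11*(-17*7)²*2916 + (11/4)*(-17*7)*54) + 1053631 = (-326 + 11*(-119)²*2916 + (11/4)*(-119)*54) + 1053631 = (-326 + 11*14161*2916 - 35343/2) + 1053631 = (-326 + 454228236 - 35343/2) + 1053631 = 908420477/2 + 1053631 = 910527739/2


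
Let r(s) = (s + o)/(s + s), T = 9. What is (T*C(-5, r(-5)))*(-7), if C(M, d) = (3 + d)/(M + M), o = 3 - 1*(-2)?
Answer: 189/10 ≈ 18.900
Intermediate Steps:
o = 5 (o = 3 + 2 = 5)
r(s) = (5 + s)/(2*s) (r(s) = (s + 5)/(s + s) = (5 + s)/((2*s)) = (5 + s)*(1/(2*s)) = (5 + s)/(2*s))
C(M, d) = (3 + d)/(2*M) (C(M, d) = (3 + d)/((2*M)) = (3 + d)*(1/(2*M)) = (3 + d)/(2*M))
(T*C(-5, r(-5)))*(-7) = (9*((½)*(3 + (½)*(5 - 5)/(-5))/(-5)))*(-7) = (9*((½)*(-⅕)*(3 + (½)*(-⅕)*0)))*(-7) = (9*((½)*(-⅕)*(3 + 0)))*(-7) = (9*((½)*(-⅕)*3))*(-7) = (9*(-3/10))*(-7) = -27/10*(-7) = 189/10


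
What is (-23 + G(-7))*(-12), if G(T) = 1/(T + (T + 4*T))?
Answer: 1934/7 ≈ 276.29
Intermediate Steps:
G(T) = 1/(6*T) (G(T) = 1/(T + 5*T) = 1/(6*T))
(-23 + G(-7))*(-12) = (-23 + (⅙)/(-7))*(-12) = (-23 + (⅙)*(-⅐))*(-12) = (-23 - 1/42)*(-12) = -967/42*(-12) = 1934/7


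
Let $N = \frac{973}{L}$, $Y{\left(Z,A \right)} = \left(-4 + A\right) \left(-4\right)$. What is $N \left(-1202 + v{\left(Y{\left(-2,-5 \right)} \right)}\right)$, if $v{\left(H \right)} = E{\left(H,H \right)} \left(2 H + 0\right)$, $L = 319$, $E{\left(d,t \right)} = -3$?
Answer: $- \frac{1379714}{319} \approx -4325.1$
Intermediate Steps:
$Y{\left(Z,A \right)} = 16 - 4 A$
$v{\left(H \right)} = - 6 H$ ($v{\left(H \right)} = - 3 \left(2 H + 0\right) = - 3 \cdot 2 H = - 6 H$)
$N = \frac{973}{319} \approx 3.0502$
$N \left(-1202 + v{\left(Y{\left(-2,-5 \right)} \right)}\right) = \frac{973 \left(-1202 - 6 \left(16 - -20\right)\right)}{319} = \frac{973 \left(-1202 - 6 \left(16 + 20\right)\right)}{319} = \frac{973 \left(-1202 - 216\right)}{319} = \frac{973}{319} \left(-1418\right) = - \frac{1379714}{319}$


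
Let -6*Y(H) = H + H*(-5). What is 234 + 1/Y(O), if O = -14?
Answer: 6549/28 ≈ 233.89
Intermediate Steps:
Y(H) = 2*H/3 (Y(H) = -(H + H*(-5))/6 = -(H - 5*H)/6 = -(-2)*H/3 = 2*H/3)
234 + 1/Y(O) = 234 + 1/((⅔)*(-14)) = 234 + 1/(-28/3) = 234 - 3/28 = 6549/28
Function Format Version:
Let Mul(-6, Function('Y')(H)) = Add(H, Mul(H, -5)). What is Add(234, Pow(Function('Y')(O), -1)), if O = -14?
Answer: Rational(6549, 28) ≈ 233.89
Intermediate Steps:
Function('Y')(H) = Mul(Rational(2, 3), H) (Function('Y')(H) = Mul(Rational(-1, 6), Add(H, Mul(H, -5))) = Mul(Rational(-1, 6), Add(H, Mul(-5, H))) = Mul(Rational(-1, 6), Mul(-4, H)) = Mul(Rational(2, 3), H))
Add(234, Pow(Function('Y')(O), -1)) = Add(234, Pow(Mul(Rational(2, 3), -14), -1)) = Add(234, Pow(Rational(-28, 3), -1)) = Add(234, Rational(-3, 28)) = Rational(6549, 28)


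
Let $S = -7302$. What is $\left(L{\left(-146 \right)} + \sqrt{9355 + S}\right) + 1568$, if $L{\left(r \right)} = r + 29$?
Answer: $1451 + \sqrt{2053} \approx 1496.3$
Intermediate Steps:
$L{\left(r \right)} = 29 + r$
$\left(L{\left(-146 \right)} + \sqrt{9355 + S}\right) + 1568 = \left(\left(29 - 146\right) + \sqrt{9355 - 7302}\right) + 1568 = \left(-117 + \sqrt{2053}\right) + 1568 = 1451 + \sqrt{2053}$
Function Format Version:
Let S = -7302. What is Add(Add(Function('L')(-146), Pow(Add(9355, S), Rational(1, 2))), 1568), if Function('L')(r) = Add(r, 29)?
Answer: Add(1451, Pow(2053, Rational(1, 2))) ≈ 1496.3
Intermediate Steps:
Function('L')(r) = Add(29, r)
Add(Add(Function('L')(-146), Pow(Add(9355, S), Rational(1, 2))), 1568) = Add(Add(Add(29, -146), Pow(Add(9355, -7302), Rational(1, 2))), 1568) = Add(Add(-117, Pow(2053, Rational(1, 2))), 1568) = Add(1451, Pow(2053, Rational(1, 2)))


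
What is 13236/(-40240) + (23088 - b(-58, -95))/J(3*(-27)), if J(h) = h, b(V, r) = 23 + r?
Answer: -77752543/271620 ≈ -286.25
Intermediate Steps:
13236/(-40240) + (23088 - b(-58, -95))/J(3*(-27)) = 13236/(-40240) + (23088 - (23 - 95))/((3*(-27))) = 13236*(-1/40240) + (23088 - 1*(-72))/(-81) = -3309/10060 + (23088 + 72)*(-1/81) = -3309/10060 + 23160*(-1/81) = -3309/10060 - 7720/27 = -77752543/271620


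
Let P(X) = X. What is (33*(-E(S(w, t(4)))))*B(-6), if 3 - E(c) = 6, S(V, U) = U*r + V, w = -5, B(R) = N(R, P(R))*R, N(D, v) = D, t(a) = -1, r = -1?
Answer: 3564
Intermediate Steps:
B(R) = R² (B(R) = R*R = R²)
S(V, U) = V - U (S(V, U) = U*(-1) + V = -U + V = V - U)
E(c) = -3 (E(c) = 3 - 1*6 = 3 - 6 = -3)
(33*(-E(S(w, t(4)))))*B(-6) = (33*(-1*(-3)))*(-6)² = (33*3)*36 = 99*36 = 3564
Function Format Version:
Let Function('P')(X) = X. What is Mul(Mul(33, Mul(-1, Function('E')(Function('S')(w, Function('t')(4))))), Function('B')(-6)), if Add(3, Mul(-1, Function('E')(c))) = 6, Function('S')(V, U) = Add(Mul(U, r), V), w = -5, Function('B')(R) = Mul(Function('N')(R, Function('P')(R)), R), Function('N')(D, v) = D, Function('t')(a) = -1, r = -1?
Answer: 3564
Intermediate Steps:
Function('B')(R) = Pow(R, 2) (Function('B')(R) = Mul(R, R) = Pow(R, 2))
Function('S')(V, U) = Add(V, Mul(-1, U)) (Function('S')(V, U) = Add(Mul(U, -1), V) = Add(Mul(-1, U), V) = Add(V, Mul(-1, U)))
Function('E')(c) = -3 (Function('E')(c) = Add(3, Mul(-1, 6)) = Add(3, -6) = -3)
Mul(Mul(33, Mul(-1, Function('E')(Function('S')(w, Function('t')(4))))), Function('B')(-6)) = Mul(Mul(33, Mul(-1, -3)), Pow(-6, 2)) = Mul(Mul(33, 3), 36) = Mul(99, 36) = 3564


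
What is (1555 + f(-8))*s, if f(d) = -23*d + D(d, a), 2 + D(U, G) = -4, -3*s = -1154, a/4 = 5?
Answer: 1999882/3 ≈ 6.6663e+5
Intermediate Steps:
a = 20 (a = 4*5 = 20)
s = 1154/3 (s = -⅓*(-1154) = 1154/3 ≈ 384.67)
D(U, G) = -6 (D(U, G) = -2 - 4 = -6)
f(d) = -6 - 23*d (f(d) = -23*d - 6 = -6 - 23*d)
(1555 + f(-8))*s = (1555 + (-6 - 23*(-8)))*(1154/3) = (1555 + (-6 + 184))*(1154/3) = (1555 + 178)*(1154/3) = 1733*(1154/3) = 1999882/3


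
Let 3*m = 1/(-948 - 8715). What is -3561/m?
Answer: 103229829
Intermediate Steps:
m = -1/28989 (m = 1/(3*(-948 - 8715)) = (⅓)/(-9663) = (⅓)*(-1/9663) = -1/28989 ≈ -3.4496e-5)
-3561/m = -3561/(-1/28989) = -3561*(-28989) = 103229829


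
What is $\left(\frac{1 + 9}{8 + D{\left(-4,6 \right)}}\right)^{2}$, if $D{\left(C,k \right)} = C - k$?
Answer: $25$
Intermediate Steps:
$\left(\frac{1 + 9}{8 + D{\left(-4,6 \right)}}\right)^{2} = \left(\frac{1 + 9}{8 - 10}\right)^{2} = \left(\frac{1}{8 - 10} \cdot 10\right)^{2} = \left(\frac{1}{-2} \cdot 10\right)^{2} = \left(\left(- \frac{1}{2}\right) 10\right)^{2} = \left(-5\right)^{2} = 25$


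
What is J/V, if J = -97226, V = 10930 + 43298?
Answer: -48613/27114 ≈ -1.7929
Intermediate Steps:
V = 54228
J/V = -97226/54228 = -97226*1/54228 = -48613/27114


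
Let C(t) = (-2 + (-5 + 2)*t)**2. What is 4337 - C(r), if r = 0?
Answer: 4333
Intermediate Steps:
C(t) = (-2 - 3*t)**2
4337 - C(r) = 4337 - (2 + 3*0)**2 = 4337 - (2 + 0)**2 = 4337 - 1*2**2 = 4337 - 1*4 = 4337 - 4 = 4333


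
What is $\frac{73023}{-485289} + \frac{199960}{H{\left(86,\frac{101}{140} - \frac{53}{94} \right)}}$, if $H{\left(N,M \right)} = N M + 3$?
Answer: $\frac{106417440353999}{8809774743} \approx 12079.0$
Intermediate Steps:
$H{\left(N,M \right)} = 3 + M N$ ($H{\left(N,M \right)} = M N + 3 = 3 + M N$)
$\frac{73023}{-485289} + \frac{199960}{H{\left(86,\frac{101}{140} - \frac{53}{94} \right)}} = \frac{73023}{-485289} + \frac{199960}{3 + \left(\frac{101}{140} - \frac{53}{94}\right) 86} = 73023 \left(- \frac{1}{485289}\right) + \frac{199960}{3 + \left(101 \cdot \frac{1}{140} - \frac{53}{94}\right) 86} = - \frac{24341}{161763} + \frac{199960}{3 + \left(\frac{101}{140} - \frac{53}{94}\right) 86} = - \frac{24341}{161763} + \frac{199960}{3 + \frac{1037}{6580} \cdot 86} = - \frac{24341}{161763} + \frac{199960}{3 + \frac{44591}{3290}} = - \frac{24341}{161763} + \frac{199960}{\frac{54461}{3290}} = - \frac{24341}{161763} + 199960 \cdot \frac{3290}{54461} = - \frac{24341}{161763} + \frac{657868400}{54461} = \frac{106417440353999}{8809774743}$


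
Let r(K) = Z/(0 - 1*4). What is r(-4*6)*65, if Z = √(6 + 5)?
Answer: -65*√11/4 ≈ -53.895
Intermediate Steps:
Z = √11 ≈ 3.3166
r(K) = -√11/4 (r(K) = √11/(0 - 1*4) = √11/(0 - 4) = √11/(-4) = √11*(-¼) = -√11/4)
r(-4*6)*65 = -√11/4*65 = -65*√11/4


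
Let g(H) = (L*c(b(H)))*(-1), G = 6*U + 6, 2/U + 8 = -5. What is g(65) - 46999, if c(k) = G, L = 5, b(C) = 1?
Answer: -611317/13 ≈ -47024.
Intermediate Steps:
U = -2/13 (U = 2/(-8 - 5) = 2/(-13) = 2*(-1/13) = -2/13 ≈ -0.15385)
G = 66/13 (G = 6*(-2/13) + 6 = -12/13 + 6 = 66/13 ≈ 5.0769)
c(k) = 66/13
g(H) = -330/13 (g(H) = (5*(66/13))*(-1) = (330/13)*(-1) = -330/13)
g(65) - 46999 = -330/13 - 46999 = -611317/13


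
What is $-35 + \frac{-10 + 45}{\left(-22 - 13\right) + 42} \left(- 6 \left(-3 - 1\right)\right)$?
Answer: $85$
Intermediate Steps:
$-35 + \frac{-10 + 45}{\left(-22 - 13\right) + 42} \left(- 6 \left(-3 - 1\right)\right) = -35 + \frac{35}{-35 + 42} \left(\left(-6\right) \left(-4\right)\right) = -35 + \frac{35}{7} \cdot 24 = -35 + 35 \cdot \frac{1}{7} \cdot 24 = -35 + 5 \cdot 24 = -35 + 120 = 85$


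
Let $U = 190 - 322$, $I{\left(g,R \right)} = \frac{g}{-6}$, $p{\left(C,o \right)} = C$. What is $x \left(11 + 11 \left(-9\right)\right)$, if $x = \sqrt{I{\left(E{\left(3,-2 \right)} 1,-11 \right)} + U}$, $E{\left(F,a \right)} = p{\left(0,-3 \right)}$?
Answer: $- 176 i \sqrt{33} \approx - 1011.0 i$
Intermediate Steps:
$E{\left(F,a \right)} = 0$
$I{\left(g,R \right)} = - \frac{g}{6}$ ($I{\left(g,R \right)} = g \left(- \frac{1}{6}\right) = - \frac{g}{6}$)
$U = -132$
$x = 2 i \sqrt{33}$ ($x = \sqrt{- \frac{0 \cdot 1}{6} - 132} = \sqrt{\left(- \frac{1}{6}\right) 0 - 132} = \sqrt{0 - 132} = \sqrt{-132} = 2 i \sqrt{33} \approx 11.489 i$)
$x \left(11 + 11 \left(-9\right)\right) = 2 i \sqrt{33} \left(11 + 11 \left(-9\right)\right) = 2 i \sqrt{33} \left(11 - 99\right) = 2 i \sqrt{33} \left(-88\right) = - 176 i \sqrt{33}$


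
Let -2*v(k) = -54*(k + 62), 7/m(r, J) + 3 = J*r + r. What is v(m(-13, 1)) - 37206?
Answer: -1030617/29 ≈ -35539.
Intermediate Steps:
m(r, J) = 7/(-3 + r + J*r) (m(r, J) = 7/(-3 + (J*r + r)) = 7/(-3 + (r + J*r)) = 7/(-3 + r + J*r))
v(k) = 1674 + 27*k (v(k) = -(-27)*(k + 62) = -(-27)*(62 + k) = -(-3348 - 54*k)/2 = 1674 + 27*k)
v(m(-13, 1)) - 37206 = (1674 + 27*(7/(-3 - 13 + 1*(-13)))) - 37206 = (1674 + 27*(7/(-3 - 13 - 13))) - 37206 = (1674 + 27*(7/(-29))) - 37206 = (1674 + 27*(7*(-1/29))) - 37206 = (1674 + 27*(-7/29)) - 37206 = (1674 - 189/29) - 37206 = 48357/29 - 37206 = -1030617/29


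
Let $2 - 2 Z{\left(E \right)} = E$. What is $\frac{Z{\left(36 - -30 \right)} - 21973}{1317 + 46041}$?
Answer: $- \frac{815}{1754} \approx -0.46465$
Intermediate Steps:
$Z{\left(E \right)} = 1 - \frac{E}{2}$
$\frac{Z{\left(36 - -30 \right)} - 21973}{1317 + 46041} = \frac{\left(1 - \frac{36 - -30}{2}\right) - 21973}{1317 + 46041} = \frac{\left(1 - \frac{36 + 30}{2}\right) - 21973}{47358} = \left(\left(1 - 33\right) - 21973\right) \frac{1}{47358} = \left(-32 - 21973\right) \frac{1}{47358} = \left(-22005\right) \frac{1}{47358} = - \frac{815}{1754}$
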